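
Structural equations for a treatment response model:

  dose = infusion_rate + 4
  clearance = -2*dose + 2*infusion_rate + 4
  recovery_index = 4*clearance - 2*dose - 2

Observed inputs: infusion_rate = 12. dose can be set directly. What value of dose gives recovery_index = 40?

dose = 7

Intervening on dose fixes its value directly, overriding its dependence on infusion_rate.
Substituting into the clearance equation gives clearance = -2*dose + 28.
Substituting into the recovery_index equation gives recovery_index = -10*dose + 110.
Solve -10*dose + 110 = 40: dose = (40 - 110) / -10 = 7.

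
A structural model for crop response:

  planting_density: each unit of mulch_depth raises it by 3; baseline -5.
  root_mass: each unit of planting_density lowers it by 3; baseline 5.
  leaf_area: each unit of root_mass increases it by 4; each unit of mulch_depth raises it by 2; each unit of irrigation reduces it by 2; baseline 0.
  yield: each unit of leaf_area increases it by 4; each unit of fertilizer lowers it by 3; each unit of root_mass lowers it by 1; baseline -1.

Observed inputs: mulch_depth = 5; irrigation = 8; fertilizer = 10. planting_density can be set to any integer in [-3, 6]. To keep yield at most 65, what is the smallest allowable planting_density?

Intervening on planting_density fixes its value directly, overriding its dependence on mulch_depth.
Substituting into the leaf_area equation gives leaf_area = -12*planting_density + 14.
Substituting into the yield equation gives yield = -45*planting_density + 20.
Require -45*planting_density + 20 ≤ 65, so planting_density ≥ -1.
The smallest integer in [-3, 6] satisfying this is -1.

planting_density = -1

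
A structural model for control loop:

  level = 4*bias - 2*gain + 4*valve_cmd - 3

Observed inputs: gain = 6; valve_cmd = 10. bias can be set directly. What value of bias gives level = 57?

Substituting into the level equation gives level = 4*bias + 25.
Solve 4*bias + 25 = 57: bias = (57 - 25) / 4 = 8.

bias = 8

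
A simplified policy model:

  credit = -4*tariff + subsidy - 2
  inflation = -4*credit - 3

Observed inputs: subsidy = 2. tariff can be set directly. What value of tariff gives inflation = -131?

Substituting into the credit equation gives credit = -4*tariff.
Substituting into the inflation equation gives inflation = 16*tariff - 3.
Solve 16*tariff - 3 = -131: tariff = (-131 + 3) / 16 = -8.

tariff = -8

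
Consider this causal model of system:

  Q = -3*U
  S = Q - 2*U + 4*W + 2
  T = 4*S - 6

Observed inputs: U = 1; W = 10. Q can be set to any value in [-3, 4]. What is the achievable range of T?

Intervening on Q fixes its value directly, overriding its dependence on U.
Substituting into the S equation gives S = Q + 40.
So T = 4*Q + 154.
Linear in Q, so extremes are at the endpoints: Q = -3 gives T = 142; Q = 4 gives T = 170.

142 to 170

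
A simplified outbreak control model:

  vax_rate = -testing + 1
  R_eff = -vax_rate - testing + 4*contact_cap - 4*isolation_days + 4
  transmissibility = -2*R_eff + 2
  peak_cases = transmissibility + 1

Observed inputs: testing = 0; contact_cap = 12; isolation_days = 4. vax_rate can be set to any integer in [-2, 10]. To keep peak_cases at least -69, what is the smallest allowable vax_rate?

vax_rate = 0

Intervening on vax_rate fixes its value directly, overriding its dependence on testing.
Substituting into the R_eff equation gives R_eff = -vax_rate + 36.
Substituting into the transmissibility equation gives transmissibility = 2*vax_rate - 70.
Substituting into the peak_cases equation gives peak_cases = 2*vax_rate - 69.
Require 2*vax_rate - 69 ≥ -69, so vax_rate ≥ 0.
The smallest integer in [-2, 10] satisfying this is 0.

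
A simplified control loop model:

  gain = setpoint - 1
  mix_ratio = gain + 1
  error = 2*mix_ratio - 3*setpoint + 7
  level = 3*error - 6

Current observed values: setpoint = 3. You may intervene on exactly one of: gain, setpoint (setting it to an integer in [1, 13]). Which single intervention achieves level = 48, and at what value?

set gain = 9

Intervening on gain: with other inputs at their observed values, level = 6*gain - 6. Solving for 48 gives gain = 9, within [1, 13].
Intervening on setpoint: level = -3*setpoint + 15. Reaching 48 requires setpoint = -11, outside [1, 13].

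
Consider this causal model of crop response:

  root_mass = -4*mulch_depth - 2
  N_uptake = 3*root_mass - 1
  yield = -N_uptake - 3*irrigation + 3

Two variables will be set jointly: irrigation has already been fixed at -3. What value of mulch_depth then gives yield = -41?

With irrigation held at -3:
Substituting into the N_uptake equation gives N_uptake = -12*mulch_depth - 7.
yield becomes 12*mulch_depth + 19.
Solve 12*mulch_depth + 19 = -41: mulch_depth = (-41 - 19) / 12 = -5.

mulch_depth = -5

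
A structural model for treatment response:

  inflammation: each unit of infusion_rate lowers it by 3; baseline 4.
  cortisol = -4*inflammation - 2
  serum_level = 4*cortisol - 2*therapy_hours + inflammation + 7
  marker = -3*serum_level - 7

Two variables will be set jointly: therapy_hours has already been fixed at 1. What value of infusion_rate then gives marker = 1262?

With therapy_hours held at 1:
Substituting into the cortisol equation gives cortisol = 12*infusion_rate - 18.
serum_level becomes 45*infusion_rate - 63.
Substituting into the marker equation gives marker = -135*infusion_rate + 182.
Solve -135*infusion_rate + 182 = 1262: infusion_rate = (1262 - 182) / -135 = -8.

infusion_rate = -8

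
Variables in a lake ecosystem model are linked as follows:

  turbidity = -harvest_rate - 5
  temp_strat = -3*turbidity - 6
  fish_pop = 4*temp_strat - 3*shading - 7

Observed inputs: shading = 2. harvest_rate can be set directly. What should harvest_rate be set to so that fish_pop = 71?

Substituting into the temp_strat equation gives temp_strat = 3*harvest_rate + 9.
So fish_pop = 12*harvest_rate + 23.
Solve 12*harvest_rate + 23 = 71: harvest_rate = (71 - 23) / 12 = 4.

harvest_rate = 4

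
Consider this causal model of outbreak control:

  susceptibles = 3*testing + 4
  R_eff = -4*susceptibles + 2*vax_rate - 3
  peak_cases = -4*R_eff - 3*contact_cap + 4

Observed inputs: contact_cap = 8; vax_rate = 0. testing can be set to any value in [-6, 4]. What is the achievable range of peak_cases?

Substituting into the R_eff equation gives R_eff = -12*testing - 19.
Substituting into the peak_cases equation gives peak_cases = 48*testing + 56.
Linear in testing, so extremes are at the endpoints: testing = -6 gives peak_cases = -232; testing = 4 gives peak_cases = 248.

-232 to 248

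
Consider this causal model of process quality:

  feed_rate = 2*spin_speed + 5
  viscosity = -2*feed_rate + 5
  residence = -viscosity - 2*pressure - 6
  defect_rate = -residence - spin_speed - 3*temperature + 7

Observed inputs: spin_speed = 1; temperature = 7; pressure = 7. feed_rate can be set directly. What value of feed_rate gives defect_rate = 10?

feed_rate = 0

Intervening on feed_rate fixes its value directly, overriding its dependence on spin_speed.
Substituting into the residence equation gives residence = 2*feed_rate - 25.
defect_rate becomes -2*feed_rate + 10.
Solve -2*feed_rate + 10 = 10: feed_rate = (10 - 10) / -2 = 0.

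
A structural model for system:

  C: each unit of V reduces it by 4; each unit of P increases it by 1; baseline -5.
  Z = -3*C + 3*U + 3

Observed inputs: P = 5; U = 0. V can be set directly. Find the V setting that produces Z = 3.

Substituting into the C equation gives C = -4*V.
This gives Z = 12*V + 3.
Solve 12*V + 3 = 3: V = (3 - 3) / 12 = 0.

V = 0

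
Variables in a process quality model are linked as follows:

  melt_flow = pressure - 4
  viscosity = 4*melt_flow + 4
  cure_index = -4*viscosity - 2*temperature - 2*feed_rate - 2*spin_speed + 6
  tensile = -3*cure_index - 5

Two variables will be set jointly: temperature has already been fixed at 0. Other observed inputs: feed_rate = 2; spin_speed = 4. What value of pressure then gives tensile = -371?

pressure = -5

With temperature held at 0:
Substituting into the viscosity equation gives viscosity = 4*pressure - 12.
This gives cure_index = -16*pressure + 42.
tensile becomes 48*pressure - 131.
Solve 48*pressure - 131 = -371: pressure = (-371 + 131) / 48 = -5.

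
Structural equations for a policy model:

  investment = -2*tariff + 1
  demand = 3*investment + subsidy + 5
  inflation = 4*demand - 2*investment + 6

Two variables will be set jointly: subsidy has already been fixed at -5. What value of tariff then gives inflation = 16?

With subsidy held at -5:
Substituting into the demand equation gives demand = -6*tariff + 3.
Substituting into the inflation equation gives inflation = -20*tariff + 16.
Solve -20*tariff + 16 = 16: tariff = (16 - 16) / -20 = 0.

tariff = 0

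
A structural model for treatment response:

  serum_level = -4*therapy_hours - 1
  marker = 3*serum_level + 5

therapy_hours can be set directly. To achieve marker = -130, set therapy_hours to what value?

Substituting into the marker equation gives marker = -12*therapy_hours + 2.
Solve -12*therapy_hours + 2 = -130: therapy_hours = (-130 - 2) / -12 = 11.

therapy_hours = 11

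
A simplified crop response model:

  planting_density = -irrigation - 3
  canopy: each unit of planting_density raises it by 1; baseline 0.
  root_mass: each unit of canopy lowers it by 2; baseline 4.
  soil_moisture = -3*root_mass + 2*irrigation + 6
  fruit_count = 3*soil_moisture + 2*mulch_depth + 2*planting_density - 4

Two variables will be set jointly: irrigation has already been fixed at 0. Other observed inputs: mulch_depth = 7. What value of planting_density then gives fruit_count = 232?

With irrigation held at 0:
Intervening on planting_density fixes its value directly, overriding its dependence on irrigation.
Substituting into the root_mass equation gives root_mass = -2*planting_density + 4.
soil_moisture becomes 6*planting_density - 6.
fruit_count becomes 20*planting_density - 8.
Solve 20*planting_density - 8 = 232: planting_density = (232 + 8) / 20 = 12.

planting_density = 12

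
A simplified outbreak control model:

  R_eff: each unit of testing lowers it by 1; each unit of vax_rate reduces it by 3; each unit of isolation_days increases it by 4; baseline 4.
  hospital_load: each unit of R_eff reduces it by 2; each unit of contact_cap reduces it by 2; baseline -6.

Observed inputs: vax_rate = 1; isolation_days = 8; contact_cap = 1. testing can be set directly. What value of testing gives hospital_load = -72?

Substituting into the R_eff equation gives R_eff = -testing + 33.
Substituting into the hospital_load equation gives hospital_load = 2*testing - 74.
Solve 2*testing - 74 = -72: testing = (-72 + 74) / 2 = 1.

testing = 1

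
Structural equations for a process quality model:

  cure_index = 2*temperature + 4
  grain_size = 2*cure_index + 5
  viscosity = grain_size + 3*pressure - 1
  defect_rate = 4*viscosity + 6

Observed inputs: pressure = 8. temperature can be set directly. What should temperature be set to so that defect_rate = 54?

temperature = -6

Substituting into the grain_size equation gives grain_size = 4*temperature + 13.
viscosity becomes 4*temperature + 36.
Substituting into the defect_rate equation gives defect_rate = 16*temperature + 150.
Solve 16*temperature + 150 = 54: temperature = (54 - 150) / 16 = -6.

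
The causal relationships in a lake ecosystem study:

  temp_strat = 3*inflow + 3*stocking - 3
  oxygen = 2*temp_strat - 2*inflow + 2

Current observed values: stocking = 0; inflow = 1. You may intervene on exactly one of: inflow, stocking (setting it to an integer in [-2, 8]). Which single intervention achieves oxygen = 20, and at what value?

set inflow = 6

Intervening on inflow: with other inputs at their observed values, oxygen = 4*inflow - 4. Solving for 20 gives inflow = 6, within [-2, 8].
Intervening on stocking: oxygen = 6*stocking. Reaching 20 requires stocking = 10/3, not an integer.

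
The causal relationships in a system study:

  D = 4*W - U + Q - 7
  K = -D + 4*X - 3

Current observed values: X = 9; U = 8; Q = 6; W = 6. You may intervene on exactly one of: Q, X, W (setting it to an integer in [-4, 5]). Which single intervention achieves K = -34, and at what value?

Intervening on Q: K = -Q + 24. Reaching -34 requires Q = 58, outside [-4, 5].
Intervening on X: with other inputs at their observed values, K = 4*X - 18. Solving for -34 gives X = -4, within [-4, 5].
Intervening on W: K = -4*W + 42. Reaching -34 requires W = 19, outside [-4, 5].

set X = -4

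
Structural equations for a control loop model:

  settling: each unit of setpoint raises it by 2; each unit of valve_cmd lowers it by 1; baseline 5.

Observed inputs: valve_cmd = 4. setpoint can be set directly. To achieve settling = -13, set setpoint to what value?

setpoint = -7

Substituting into the settling equation gives settling = 2*setpoint + 1.
Solve 2*setpoint + 1 = -13: setpoint = (-13 - 1) / 2 = -7.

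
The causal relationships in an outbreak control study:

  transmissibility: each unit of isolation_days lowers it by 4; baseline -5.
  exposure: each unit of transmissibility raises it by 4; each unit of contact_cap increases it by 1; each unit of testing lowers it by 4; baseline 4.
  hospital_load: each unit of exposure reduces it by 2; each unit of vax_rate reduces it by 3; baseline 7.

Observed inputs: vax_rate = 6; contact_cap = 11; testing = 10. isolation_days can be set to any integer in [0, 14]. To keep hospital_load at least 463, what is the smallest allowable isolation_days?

isolation_days = 12

Substituting into the exposure equation gives exposure = -16*isolation_days - 45.
So hospital_load = 32*isolation_days + 79.
Require 32*isolation_days + 79 ≥ 463, so isolation_days ≥ 12.
The smallest integer in [0, 14] satisfying this is 12.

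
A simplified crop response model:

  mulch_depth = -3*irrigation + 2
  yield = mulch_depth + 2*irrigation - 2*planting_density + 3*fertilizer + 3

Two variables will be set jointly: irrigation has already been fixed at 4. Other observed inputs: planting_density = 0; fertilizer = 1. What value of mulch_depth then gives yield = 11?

With irrigation held at 4:
Intervening on mulch_depth fixes its value directly, overriding its dependence on irrigation.
Substituting into the yield equation gives yield = mulch_depth + 14.
Solve mulch_depth + 14 = 11: mulch_depth = (11 - 14) / 1 = -3.

mulch_depth = -3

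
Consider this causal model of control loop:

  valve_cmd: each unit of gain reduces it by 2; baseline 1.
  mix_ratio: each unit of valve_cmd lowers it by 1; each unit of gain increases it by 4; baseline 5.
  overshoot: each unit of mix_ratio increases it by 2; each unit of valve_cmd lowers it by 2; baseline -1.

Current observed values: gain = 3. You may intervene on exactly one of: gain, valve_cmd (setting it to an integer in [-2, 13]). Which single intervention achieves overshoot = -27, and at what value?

set gain = -2

Intervening on gain: with other inputs at their observed values, overshoot = 16*gain + 5. Solving for -27 gives gain = -2, within [-2, 13].
Intervening on valve_cmd: overshoot = -4*valve_cmd + 33. Reaching -27 requires valve_cmd = 15, outside [-2, 13].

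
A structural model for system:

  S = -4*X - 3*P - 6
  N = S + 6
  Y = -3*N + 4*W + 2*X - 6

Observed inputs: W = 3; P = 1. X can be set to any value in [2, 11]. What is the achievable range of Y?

Substituting into the S equation gives S = -4*X - 9.
This gives N = -4*X - 3.
This gives Y = 14*X + 15.
Linear in X, so extremes are at the endpoints: X = 2 gives Y = 43; X = 11 gives Y = 169.

43 to 169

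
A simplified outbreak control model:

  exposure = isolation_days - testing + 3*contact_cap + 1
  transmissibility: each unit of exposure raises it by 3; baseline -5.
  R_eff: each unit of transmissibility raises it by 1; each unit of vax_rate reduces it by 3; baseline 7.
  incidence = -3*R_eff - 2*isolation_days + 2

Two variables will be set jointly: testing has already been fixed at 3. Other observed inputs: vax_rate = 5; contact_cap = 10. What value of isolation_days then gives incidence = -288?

isolation_days = 7

With testing held at 3:
Substituting into the exposure equation gives exposure = isolation_days + 28.
Substituting into the transmissibility equation gives transmissibility = 3*isolation_days + 79.
This gives R_eff = 3*isolation_days + 71.
Substituting into the incidence equation gives incidence = -11*isolation_days - 211.
Solve -11*isolation_days - 211 = -288: isolation_days = (-288 + 211) / -11 = 7.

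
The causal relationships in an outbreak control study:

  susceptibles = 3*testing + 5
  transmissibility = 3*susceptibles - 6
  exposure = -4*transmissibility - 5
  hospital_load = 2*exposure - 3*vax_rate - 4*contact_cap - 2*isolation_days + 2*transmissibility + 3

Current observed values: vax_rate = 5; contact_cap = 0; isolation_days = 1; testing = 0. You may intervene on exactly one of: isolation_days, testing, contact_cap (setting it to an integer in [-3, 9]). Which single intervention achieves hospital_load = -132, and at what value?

Intervening on isolation_days: hospital_load = -2*isolation_days - 76. Reaching -132 requires isolation_days = 28, outside [-3, 9].
Intervening on testing: with other inputs at their observed values, hospital_load = -54*testing - 78. Solving for -132 gives testing = 1, within [-3, 9].
Intervening on contact_cap: hospital_load = -4*contact_cap - 78. Reaching -132 requires contact_cap = 27/2, not an integer.

set testing = 1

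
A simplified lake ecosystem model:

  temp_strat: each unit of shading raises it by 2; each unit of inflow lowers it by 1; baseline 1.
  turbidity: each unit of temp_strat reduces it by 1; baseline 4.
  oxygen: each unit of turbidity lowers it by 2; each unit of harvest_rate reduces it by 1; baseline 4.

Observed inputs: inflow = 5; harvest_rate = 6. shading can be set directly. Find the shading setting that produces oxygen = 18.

Substituting into the temp_strat equation gives temp_strat = 2*shading - 4.
So turbidity = -2*shading + 8.
Substituting into the oxygen equation gives oxygen = 4*shading - 18.
Solve 4*shading - 18 = 18: shading = (18 + 18) / 4 = 9.

shading = 9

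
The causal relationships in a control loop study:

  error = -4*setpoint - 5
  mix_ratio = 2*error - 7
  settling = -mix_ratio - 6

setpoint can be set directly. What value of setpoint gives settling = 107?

Substituting into the mix_ratio equation gives mix_ratio = -8*setpoint - 17.
This gives settling = 8*setpoint + 11.
Solve 8*setpoint + 11 = 107: setpoint = (107 - 11) / 8 = 12.

setpoint = 12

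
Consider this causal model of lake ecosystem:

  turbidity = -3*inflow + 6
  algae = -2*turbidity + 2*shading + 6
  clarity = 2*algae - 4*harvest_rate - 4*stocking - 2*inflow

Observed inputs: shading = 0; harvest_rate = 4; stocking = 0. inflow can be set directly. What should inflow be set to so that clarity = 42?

inflow = 7

Substituting into the algae equation gives algae = 6*inflow - 6.
Substituting into the clarity equation gives clarity = 10*inflow - 28.
Solve 10*inflow - 28 = 42: inflow = (42 + 28) / 10 = 7.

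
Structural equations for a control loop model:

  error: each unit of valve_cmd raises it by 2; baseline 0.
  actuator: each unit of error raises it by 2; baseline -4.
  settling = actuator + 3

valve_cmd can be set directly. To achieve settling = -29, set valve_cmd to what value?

valve_cmd = -7

Substituting into the actuator equation gives actuator = 4*valve_cmd - 4.
Substituting into the settling equation gives settling = 4*valve_cmd - 1.
Solve 4*valve_cmd - 1 = -29: valve_cmd = (-29 + 1) / 4 = -7.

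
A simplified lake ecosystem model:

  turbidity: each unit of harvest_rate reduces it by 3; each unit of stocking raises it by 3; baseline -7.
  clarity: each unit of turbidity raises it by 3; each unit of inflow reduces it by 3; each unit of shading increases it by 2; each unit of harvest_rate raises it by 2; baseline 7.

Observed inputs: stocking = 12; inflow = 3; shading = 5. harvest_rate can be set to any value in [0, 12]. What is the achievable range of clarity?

11 to 95

Substituting into the turbidity equation gives turbidity = -3*harvest_rate + 29.
So clarity = -7*harvest_rate + 95.
Linear in harvest_rate, so extremes are at the endpoints: harvest_rate = 0 gives clarity = 95; harvest_rate = 12 gives clarity = 11.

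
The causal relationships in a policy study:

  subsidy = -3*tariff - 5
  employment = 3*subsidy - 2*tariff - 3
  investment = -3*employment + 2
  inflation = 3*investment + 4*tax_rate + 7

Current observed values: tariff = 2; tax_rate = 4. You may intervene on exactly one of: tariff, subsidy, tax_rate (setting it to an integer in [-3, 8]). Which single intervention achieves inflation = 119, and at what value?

Intervening on tariff: inflation = 99*tariff + 191. Reaching 119 requires tariff = -8/11, not an integer.
Intervening on subsidy: with other inputs at their observed values, inflation = -27*subsidy + 92. Solving for 119 gives subsidy = -1, within [-3, 8].
Intervening on tax_rate: inflation = 4*tax_rate + 373. Reaching 119 requires tax_rate = -127/2, not an integer.

set subsidy = -1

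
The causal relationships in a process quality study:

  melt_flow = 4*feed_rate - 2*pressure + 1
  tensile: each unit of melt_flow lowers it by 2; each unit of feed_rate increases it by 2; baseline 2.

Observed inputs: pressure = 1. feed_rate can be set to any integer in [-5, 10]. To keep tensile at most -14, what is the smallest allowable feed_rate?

Substituting into the melt_flow equation gives melt_flow = 4*feed_rate - 1.
tensile becomes -6*feed_rate + 4.
Require -6*feed_rate + 4 ≤ -14, so feed_rate ≥ 3.
The smallest integer in [-5, 10] satisfying this is 3.

feed_rate = 3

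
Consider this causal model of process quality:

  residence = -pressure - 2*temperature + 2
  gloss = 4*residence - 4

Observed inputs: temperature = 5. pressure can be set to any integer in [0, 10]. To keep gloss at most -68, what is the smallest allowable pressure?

Substituting into the residence equation gives residence = -pressure - 8.
This gives gloss = -4*pressure - 36.
Require -4*pressure - 36 ≤ -68, so pressure ≥ 8.
The smallest integer in [0, 10] satisfying this is 8.

pressure = 8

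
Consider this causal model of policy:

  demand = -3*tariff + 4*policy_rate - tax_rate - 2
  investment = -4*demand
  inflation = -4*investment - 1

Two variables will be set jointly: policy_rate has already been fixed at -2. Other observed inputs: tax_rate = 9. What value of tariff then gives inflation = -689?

With policy_rate held at -2:
Substituting into the demand equation gives demand = -3*tariff - 19.
So investment = 12*tariff + 76.
Substituting into the inflation equation gives inflation = -48*tariff - 305.
Solve -48*tariff - 305 = -689: tariff = (-689 + 305) / -48 = 8.

tariff = 8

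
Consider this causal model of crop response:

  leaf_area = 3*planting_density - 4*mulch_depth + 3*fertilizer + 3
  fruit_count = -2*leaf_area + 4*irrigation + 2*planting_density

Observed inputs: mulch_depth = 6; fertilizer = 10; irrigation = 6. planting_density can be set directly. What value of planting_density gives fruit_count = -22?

planting_density = 7

Substituting into the leaf_area equation gives leaf_area = 3*planting_density + 9.
This gives fruit_count = -4*planting_density + 6.
Solve -4*planting_density + 6 = -22: planting_density = (-22 - 6) / -4 = 7.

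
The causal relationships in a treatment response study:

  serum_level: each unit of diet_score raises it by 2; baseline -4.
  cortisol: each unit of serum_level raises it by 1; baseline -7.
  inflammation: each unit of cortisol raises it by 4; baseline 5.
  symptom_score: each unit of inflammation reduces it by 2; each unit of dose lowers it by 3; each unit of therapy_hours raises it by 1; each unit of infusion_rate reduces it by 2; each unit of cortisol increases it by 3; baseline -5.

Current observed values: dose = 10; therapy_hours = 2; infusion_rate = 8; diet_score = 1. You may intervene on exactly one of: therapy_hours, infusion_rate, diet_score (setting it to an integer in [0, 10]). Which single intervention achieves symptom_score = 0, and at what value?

set infusion_rate = 1

Intervening on therapy_hours: symptom_score = therapy_hours - 16. Reaching 0 requires therapy_hours = 16, outside [0, 10].
Intervening on infusion_rate: with other inputs at their observed values, symptom_score = -2*infusion_rate + 2. Solving for 0 gives infusion_rate = 1, within [0, 10].
Intervening on diet_score: symptom_score = -10*diet_score - 4. Reaching 0 requires diet_score = -2/5, not an integer.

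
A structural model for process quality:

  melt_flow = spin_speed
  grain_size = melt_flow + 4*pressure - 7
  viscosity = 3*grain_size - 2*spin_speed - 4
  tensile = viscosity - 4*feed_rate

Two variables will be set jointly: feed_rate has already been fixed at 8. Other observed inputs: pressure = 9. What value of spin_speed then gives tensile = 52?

With feed_rate held at 8:
Substituting into the grain_size equation gives grain_size = spin_speed + 29.
Substituting into the viscosity equation gives viscosity = spin_speed + 83.
This gives tensile = spin_speed + 51.
Solve spin_speed + 51 = 52: spin_speed = (52 - 51) / 1 = 1.

spin_speed = 1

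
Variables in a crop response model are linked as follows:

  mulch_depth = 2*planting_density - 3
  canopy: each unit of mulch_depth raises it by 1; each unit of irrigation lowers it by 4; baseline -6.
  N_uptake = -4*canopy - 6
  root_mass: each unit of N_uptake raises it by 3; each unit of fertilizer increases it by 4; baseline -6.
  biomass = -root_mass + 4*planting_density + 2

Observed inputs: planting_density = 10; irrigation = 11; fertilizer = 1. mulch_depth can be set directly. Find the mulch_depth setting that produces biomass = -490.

mulch_depth = 4

Intervening on mulch_depth fixes its value directly, overriding its dependence on planting_density.
Substituting into the canopy equation gives canopy = mulch_depth - 50.
This gives N_uptake = -4*mulch_depth + 194.
So root_mass = -12*mulch_depth + 580.
Substituting into the biomass equation gives biomass = 12*mulch_depth - 538.
Solve 12*mulch_depth - 538 = -490: mulch_depth = (-490 + 538) / 12 = 4.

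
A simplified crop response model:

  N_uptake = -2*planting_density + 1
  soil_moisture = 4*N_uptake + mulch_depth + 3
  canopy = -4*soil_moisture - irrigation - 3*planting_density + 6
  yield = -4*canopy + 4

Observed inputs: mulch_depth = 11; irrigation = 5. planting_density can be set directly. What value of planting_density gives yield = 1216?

Substituting into the soil_moisture equation gives soil_moisture = -8*planting_density + 18.
Substituting into the canopy equation gives canopy = 29*planting_density - 71.
This gives yield = -116*planting_density + 288.
Solve -116*planting_density + 288 = 1216: planting_density = (1216 - 288) / -116 = -8.

planting_density = -8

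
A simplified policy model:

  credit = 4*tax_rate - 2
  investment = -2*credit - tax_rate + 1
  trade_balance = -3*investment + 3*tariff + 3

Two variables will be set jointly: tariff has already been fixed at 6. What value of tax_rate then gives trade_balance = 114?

With tariff held at 6:
Substituting into the investment equation gives investment = -9*tax_rate + 5.
So trade_balance = 27*tax_rate + 6.
Solve 27*tax_rate + 6 = 114: tax_rate = (114 - 6) / 27 = 4.

tax_rate = 4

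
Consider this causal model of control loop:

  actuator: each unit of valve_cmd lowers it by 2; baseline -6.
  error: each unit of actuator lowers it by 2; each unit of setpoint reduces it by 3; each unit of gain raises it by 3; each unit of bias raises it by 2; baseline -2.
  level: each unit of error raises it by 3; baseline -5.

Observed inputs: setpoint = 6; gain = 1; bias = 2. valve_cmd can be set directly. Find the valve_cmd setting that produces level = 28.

valve_cmd = 3

Substituting into the error equation gives error = 4*valve_cmd - 1.
Substituting into the level equation gives level = 12*valve_cmd - 8.
Solve 12*valve_cmd - 8 = 28: valve_cmd = (28 + 8) / 12 = 3.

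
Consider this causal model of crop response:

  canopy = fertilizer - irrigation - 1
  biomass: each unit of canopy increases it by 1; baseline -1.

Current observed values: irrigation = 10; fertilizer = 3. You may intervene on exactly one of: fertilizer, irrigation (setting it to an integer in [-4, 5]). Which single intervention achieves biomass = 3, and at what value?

Intervening on fertilizer: biomass = fertilizer - 12. Reaching 3 requires fertilizer = 15, outside [-4, 5].
Intervening on irrigation: with other inputs at their observed values, biomass = -irrigation + 1. Solving for 3 gives irrigation = -2, within [-4, 5].

set irrigation = -2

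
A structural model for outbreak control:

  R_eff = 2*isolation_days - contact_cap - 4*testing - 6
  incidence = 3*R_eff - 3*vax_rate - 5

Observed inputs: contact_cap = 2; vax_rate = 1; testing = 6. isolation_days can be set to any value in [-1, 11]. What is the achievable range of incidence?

Substituting into the R_eff equation gives R_eff = 2*isolation_days - 32.
So incidence = 6*isolation_days - 104.
Linear in isolation_days, so extremes are at the endpoints: isolation_days = -1 gives incidence = -110; isolation_days = 11 gives incidence = -38.

-110 to -38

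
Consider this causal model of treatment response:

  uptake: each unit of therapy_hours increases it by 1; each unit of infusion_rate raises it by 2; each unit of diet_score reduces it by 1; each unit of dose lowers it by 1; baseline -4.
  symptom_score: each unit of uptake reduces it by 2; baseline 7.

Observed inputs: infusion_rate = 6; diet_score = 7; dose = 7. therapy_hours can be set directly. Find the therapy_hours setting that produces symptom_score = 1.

Substituting into the uptake equation gives uptake = therapy_hours - 6.
Substituting into the symptom_score equation gives symptom_score = -2*therapy_hours + 19.
Solve -2*therapy_hours + 19 = 1: therapy_hours = (1 - 19) / -2 = 9.

therapy_hours = 9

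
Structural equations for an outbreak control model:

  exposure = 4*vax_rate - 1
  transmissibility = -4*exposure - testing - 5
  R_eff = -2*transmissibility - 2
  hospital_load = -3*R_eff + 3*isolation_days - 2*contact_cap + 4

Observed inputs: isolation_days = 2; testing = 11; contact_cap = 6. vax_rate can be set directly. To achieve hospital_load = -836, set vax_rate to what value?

vax_rate = 8

Substituting into the transmissibility equation gives transmissibility = -16*vax_rate - 12.
R_eff becomes 32*vax_rate + 22.
Substituting into the hospital_load equation gives hospital_load = -96*vax_rate - 68.
Solve -96*vax_rate - 68 = -836: vax_rate = (-836 + 68) / -96 = 8.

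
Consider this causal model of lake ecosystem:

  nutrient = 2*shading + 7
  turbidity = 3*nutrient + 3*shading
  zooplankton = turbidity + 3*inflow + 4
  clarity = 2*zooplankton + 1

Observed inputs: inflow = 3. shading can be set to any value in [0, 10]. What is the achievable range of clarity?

Substituting into the turbidity equation gives turbidity = 9*shading + 21.
This gives zooplankton = 9*shading + 34.
Substituting into the clarity equation gives clarity = 18*shading + 69.
Linear in shading, so extremes are at the endpoints: shading = 0 gives clarity = 69; shading = 10 gives clarity = 249.

69 to 249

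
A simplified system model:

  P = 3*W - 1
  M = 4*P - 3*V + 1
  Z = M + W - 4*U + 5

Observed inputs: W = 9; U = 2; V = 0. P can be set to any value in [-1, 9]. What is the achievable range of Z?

3 to 43

Intervening on P fixes its value directly, overriding its dependence on W.
Substituting into the M equation gives M = 4*P + 1.
Substituting into the Z equation gives Z = 4*P + 7.
Linear in P, so extremes are at the endpoints: P = -1 gives Z = 3; P = 9 gives Z = 43.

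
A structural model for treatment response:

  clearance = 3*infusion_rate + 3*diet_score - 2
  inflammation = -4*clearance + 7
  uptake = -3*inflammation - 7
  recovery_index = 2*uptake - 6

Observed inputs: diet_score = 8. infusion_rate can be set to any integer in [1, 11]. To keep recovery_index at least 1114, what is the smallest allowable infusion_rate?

infusion_rate = 9

Substituting into the clearance equation gives clearance = 3*infusion_rate + 22.
Substituting into the inflammation equation gives inflammation = -12*infusion_rate - 81.
Substituting into the uptake equation gives uptake = 36*infusion_rate + 236.
Substituting into the recovery_index equation gives recovery_index = 72*infusion_rate + 466.
Require 72*infusion_rate + 466 ≥ 1114, so infusion_rate ≥ 9.
The smallest integer in [1, 11] satisfying this is 9.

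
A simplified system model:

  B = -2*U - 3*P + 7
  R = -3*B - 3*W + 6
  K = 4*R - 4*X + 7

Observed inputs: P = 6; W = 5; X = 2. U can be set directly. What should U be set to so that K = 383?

Substituting into the B equation gives B = -2*U - 11.
Substituting into the R equation gives R = 6*U + 24.
Substituting into the K equation gives K = 24*U + 95.
Solve 24*U + 95 = 383: U = (383 - 95) / 24 = 12.

U = 12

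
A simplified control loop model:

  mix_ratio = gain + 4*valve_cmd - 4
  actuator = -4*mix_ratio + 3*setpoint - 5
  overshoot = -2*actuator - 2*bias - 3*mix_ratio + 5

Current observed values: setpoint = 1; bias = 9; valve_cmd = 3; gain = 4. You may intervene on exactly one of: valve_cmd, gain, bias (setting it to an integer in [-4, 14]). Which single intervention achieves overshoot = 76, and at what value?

set gain = 9

Intervening on valve_cmd: overshoot = 20*valve_cmd - 9. Reaching 76 requires valve_cmd = 17/4, not an integer.
Intervening on gain: with other inputs at their observed values, overshoot = 5*gain + 31. Solving for 76 gives gain = 9, within [-4, 14].
Intervening on bias: overshoot = -2*bias + 69. Reaching 76 requires bias = -7/2, not an integer.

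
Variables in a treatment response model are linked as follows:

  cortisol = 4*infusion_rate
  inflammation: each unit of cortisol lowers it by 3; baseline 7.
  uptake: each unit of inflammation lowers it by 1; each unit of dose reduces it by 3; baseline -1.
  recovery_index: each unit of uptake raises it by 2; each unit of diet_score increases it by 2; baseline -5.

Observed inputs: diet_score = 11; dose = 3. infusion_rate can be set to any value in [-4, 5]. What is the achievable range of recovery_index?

Substituting into the inflammation equation gives inflammation = -12*infusion_rate + 7.
uptake becomes 12*infusion_rate - 17.
So recovery_index = 24*infusion_rate - 17.
Linear in infusion_rate, so extremes are at the endpoints: infusion_rate = -4 gives recovery_index = -113; infusion_rate = 5 gives recovery_index = 103.

-113 to 103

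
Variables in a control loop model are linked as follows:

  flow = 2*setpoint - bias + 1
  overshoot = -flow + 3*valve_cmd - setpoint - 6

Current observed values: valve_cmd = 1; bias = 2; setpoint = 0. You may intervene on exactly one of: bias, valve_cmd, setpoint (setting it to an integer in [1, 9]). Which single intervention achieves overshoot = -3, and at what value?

Intervening on bias: with other inputs at their observed values, overshoot = bias - 4. Solving for -3 gives bias = 1, within [1, 9].
Intervening on valve_cmd: overshoot = 3*valve_cmd - 5. Reaching -3 requires valve_cmd = 2/3, not an integer.
Intervening on setpoint: overshoot = -3*setpoint - 2. Reaching -3 requires setpoint = 1/3, not an integer.

set bias = 1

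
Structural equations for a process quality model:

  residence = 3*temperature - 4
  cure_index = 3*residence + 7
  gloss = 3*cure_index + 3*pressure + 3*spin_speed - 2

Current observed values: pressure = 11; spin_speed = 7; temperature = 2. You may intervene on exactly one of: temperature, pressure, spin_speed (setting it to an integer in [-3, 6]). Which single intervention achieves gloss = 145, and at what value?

Intervening on temperature: with other inputs at their observed values, gloss = 27*temperature + 37. Solving for 145 gives temperature = 4, within [-3, 6].
Intervening on pressure: gloss = 3*pressure + 58. Reaching 145 requires pressure = 29, outside [-3, 6].
Intervening on spin_speed: gloss = 3*spin_speed + 70. Reaching 145 requires spin_speed = 25, outside [-3, 6].

set temperature = 4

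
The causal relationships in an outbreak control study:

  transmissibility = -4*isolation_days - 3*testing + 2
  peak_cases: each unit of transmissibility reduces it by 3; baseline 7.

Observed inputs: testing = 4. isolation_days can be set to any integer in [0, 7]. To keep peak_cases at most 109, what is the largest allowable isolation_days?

Substituting into the transmissibility equation gives transmissibility = -4*isolation_days - 10.
This gives peak_cases = 12*isolation_days + 37.
Require 12*isolation_days + 37 ≤ 109, so isolation_days ≤ 6.
The largest integer in [0, 7] satisfying this is 6.

isolation_days = 6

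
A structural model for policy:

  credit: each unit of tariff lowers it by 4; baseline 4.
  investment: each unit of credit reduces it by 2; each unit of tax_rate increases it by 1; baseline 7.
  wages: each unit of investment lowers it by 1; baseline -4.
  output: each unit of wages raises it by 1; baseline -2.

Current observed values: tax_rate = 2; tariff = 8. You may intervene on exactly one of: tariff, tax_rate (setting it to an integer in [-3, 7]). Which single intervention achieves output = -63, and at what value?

set tariff = 7

Intervening on tariff: with other inputs at their observed values, output = -8*tariff - 7. Solving for -63 gives tariff = 7, within [-3, 7].
Intervening on tax_rate: output = -tax_rate - 69. Reaching -63 requires tax_rate = -6, outside [-3, 7].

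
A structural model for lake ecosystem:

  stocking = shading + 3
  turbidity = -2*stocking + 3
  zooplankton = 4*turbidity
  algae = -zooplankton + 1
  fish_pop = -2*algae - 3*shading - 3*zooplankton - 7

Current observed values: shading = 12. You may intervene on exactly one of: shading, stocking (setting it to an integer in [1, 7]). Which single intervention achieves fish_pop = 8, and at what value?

set shading = 1

Intervening on shading: with other inputs at their observed values, fish_pop = 5*shading + 3. Solving for 8 gives shading = 1, within [1, 7].
Intervening on stocking: fish_pop = 8*stocking - 57. Reaching 8 requires stocking = 65/8, not an integer.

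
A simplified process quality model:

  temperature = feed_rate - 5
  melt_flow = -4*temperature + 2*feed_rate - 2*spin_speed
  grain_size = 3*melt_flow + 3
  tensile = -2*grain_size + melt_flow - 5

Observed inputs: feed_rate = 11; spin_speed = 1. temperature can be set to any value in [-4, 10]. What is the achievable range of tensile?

-191 to 89

Intervening on temperature fixes its value directly, overriding its dependence on feed_rate.
Substituting into the melt_flow equation gives melt_flow = -4*temperature + 20.
So grain_size = -12*temperature + 63.
Substituting into the tensile equation gives tensile = 20*temperature - 111.
Linear in temperature, so extremes are at the endpoints: temperature = -4 gives tensile = -191; temperature = 10 gives tensile = 89.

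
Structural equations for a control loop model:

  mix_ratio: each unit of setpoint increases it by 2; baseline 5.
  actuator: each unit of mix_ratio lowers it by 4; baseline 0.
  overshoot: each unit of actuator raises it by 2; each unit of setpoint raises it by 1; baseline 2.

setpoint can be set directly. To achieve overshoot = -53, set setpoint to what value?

Substituting into the actuator equation gives actuator = -8*setpoint - 20.
So overshoot = -15*setpoint - 38.
Solve -15*setpoint - 38 = -53: setpoint = (-53 + 38) / -15 = 1.

setpoint = 1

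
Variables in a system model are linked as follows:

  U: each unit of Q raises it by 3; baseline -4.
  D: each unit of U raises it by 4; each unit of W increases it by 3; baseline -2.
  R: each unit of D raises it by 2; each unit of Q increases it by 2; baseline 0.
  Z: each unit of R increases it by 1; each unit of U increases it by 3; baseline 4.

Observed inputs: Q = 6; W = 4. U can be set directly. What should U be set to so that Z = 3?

Intervening on U fixes its value directly, overriding its dependence on Q.
Substituting into the D equation gives D = 4*U + 10.
This gives R = 8*U + 32.
Substituting into the Z equation gives Z = 11*U + 36.
Solve 11*U + 36 = 3: U = (3 - 36) / 11 = -3.

U = -3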